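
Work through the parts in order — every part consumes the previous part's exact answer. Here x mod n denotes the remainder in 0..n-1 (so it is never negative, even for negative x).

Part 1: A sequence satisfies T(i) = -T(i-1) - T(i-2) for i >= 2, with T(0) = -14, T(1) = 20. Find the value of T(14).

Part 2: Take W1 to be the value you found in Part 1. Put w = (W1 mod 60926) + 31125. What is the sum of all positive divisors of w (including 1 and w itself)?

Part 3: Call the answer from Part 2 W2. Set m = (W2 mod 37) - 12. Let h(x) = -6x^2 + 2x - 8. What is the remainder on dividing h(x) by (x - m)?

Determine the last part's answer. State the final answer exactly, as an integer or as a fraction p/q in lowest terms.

-2368

Part 1: T(2) = -1*(20) - 1*(-14) = -6; iterating: T(2)=-6, T(3)=-14, T(4)=20, T(5)=-6, T(6)=-14, T(7)=20, T(8)=-6, T(9)=-14, T(10)=20, T(11)=-6, T(12)=-14, T(13)=20, T(14)=-6; answer -6
Part 2: W1 = -6; w = 92045; 92045 = 5 * 41 * 449; sigma = (1 + 5) * (1 + 41) * (1 + 449) = 6 * 42 * 450 = 113400; answer 113400
Part 3: W2 = 113400; m = 20; remainder = value at the root: -6*(20)^2 + 2*(20)^1 - 8 = (-2400) + (40) + (-8) = -2368; answer -2368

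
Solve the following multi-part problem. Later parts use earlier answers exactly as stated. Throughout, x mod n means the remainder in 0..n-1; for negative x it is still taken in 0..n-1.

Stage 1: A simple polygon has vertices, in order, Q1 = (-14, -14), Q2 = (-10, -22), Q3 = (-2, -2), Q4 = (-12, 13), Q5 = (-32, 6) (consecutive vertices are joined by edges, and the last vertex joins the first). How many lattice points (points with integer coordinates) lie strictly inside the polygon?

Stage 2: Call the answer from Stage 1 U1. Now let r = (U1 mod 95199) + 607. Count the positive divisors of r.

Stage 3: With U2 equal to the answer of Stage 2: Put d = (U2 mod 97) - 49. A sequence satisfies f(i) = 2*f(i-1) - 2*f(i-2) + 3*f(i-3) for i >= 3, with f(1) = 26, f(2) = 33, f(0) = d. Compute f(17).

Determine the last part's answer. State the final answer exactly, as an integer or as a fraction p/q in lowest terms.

-210991

Stage 1: cross terms: (-14*-22 - -10*-14)=168, (-10*-2 - -2*-22)=-24, (-2*13 - -12*-2)=-50, (-12*6 - -32*13)=344, (-32*-14 - -14*6)=532; twice the area = |970| = 970; area = 485; boundary points = 4 + 4 + 5 + 1 + 2 = 16; strictly interior points = area - boundary/2 + 1 = 478; answer 478
Stage 2: U1 = 478; r = 1085; 1085 = 5 * 7 * 31; number of divisors = (1+1) * (1+1) * (1+1) = 8; answer 8
Stage 3: U2 = 8; d = -41; f(3) = 2*(33) - 2*(26) + 3*(-41) = -109; iterating: f(3)=-109, f(4)=-206, f(5)=-95, f(6)=-105, f(7)=-638, f(8)=-1351, f(9)=-1741, f(10)=-2694, f(11)=-5959, f(12)=-11753, f(13)=-19670, f(14)=-33711, f(15)=-63341, f(16)=-118270, f(17)=-210991; answer -210991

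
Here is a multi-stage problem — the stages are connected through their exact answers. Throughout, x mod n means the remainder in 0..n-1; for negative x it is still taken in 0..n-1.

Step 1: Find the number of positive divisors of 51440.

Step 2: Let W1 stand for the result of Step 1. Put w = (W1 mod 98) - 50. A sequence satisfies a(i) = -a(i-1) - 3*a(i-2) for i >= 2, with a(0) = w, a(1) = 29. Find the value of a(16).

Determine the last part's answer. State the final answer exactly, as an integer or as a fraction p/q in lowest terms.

-50075

Step 1: 51440 = 2^4 * 5 * 643; number of divisors = (4+1) * (1+1) * (1+1) = 20; answer 20
Step 2: W1 = 20; w = -30; a(2) = -1*(29) - 3*(-30) = 61; iterating: a(2)=61, a(3)=-148, a(4)=-35, a(5)=479, a(6)=-374, a(7)=-1063, a(8)=2185, a(9)=1004, a(10)=-7559, a(11)=4547, a(12)=18130, a(13)=-31771, a(14)=-22619, a(15)=117932, a(16)=-50075; answer -50075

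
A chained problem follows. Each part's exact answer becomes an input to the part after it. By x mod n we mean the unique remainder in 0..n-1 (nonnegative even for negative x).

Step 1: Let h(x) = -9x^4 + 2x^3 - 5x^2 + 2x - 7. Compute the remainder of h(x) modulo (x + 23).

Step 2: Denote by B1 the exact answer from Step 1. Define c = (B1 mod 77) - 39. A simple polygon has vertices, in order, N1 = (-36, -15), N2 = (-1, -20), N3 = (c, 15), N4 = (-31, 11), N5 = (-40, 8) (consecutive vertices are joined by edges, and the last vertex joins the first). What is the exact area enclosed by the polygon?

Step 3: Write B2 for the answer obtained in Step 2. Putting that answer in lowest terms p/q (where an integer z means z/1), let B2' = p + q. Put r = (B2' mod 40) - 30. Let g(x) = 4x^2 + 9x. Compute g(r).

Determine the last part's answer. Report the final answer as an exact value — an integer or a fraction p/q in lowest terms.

559

Step 1: remainder = value at the root: -9*(-23)^4 + 2*(-23)^3 - 5*(-23)^2 + 2*(-23)^1 - 7 = (-2518569) + (-24334) + (-2645) + (-46) + (-7) = -2545601; answer -2545601
Step 2: B1 = -2545601; c = -20; cross terms: (-36*-20 - -1*-15)=705, (-1*15 - -20*-20)=-415, (-20*11 - -31*15)=245, (-31*8 - -40*11)=192, (-40*-15 - -36*8)=888; twice the area = |1615| = 1615; area = 1615/2; answer 1615/2
Step 3: B2 = 1615/2; threaded value p + q = 1617; r = -13; 4*(-13)^2 + 9*(-13)^1 = (676) + (-117) = 559; answer 559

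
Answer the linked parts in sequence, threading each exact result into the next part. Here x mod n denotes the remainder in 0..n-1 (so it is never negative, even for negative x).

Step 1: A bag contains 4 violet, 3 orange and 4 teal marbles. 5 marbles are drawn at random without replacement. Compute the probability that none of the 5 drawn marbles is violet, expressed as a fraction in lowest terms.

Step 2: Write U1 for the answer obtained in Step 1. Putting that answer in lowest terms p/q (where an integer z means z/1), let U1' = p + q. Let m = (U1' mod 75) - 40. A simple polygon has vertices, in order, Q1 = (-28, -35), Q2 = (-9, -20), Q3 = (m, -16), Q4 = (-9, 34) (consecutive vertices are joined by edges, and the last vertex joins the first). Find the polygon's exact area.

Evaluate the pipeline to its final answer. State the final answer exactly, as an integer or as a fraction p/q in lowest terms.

297

Step 1: total draws C(11,5) = 462; favorable C(7,5) = 21; P = 1/22; answer 1/22
Step 2: U1 = 1/22; threaded value p + q = 23; m = -17; cross terms: (-28*-20 - -9*-35)=245, (-9*-16 - -17*-20)=-196, (-17*34 - -9*-16)=-722, (-9*-35 - -28*34)=1267; twice the area = |594| = 594; area = 297; answer 297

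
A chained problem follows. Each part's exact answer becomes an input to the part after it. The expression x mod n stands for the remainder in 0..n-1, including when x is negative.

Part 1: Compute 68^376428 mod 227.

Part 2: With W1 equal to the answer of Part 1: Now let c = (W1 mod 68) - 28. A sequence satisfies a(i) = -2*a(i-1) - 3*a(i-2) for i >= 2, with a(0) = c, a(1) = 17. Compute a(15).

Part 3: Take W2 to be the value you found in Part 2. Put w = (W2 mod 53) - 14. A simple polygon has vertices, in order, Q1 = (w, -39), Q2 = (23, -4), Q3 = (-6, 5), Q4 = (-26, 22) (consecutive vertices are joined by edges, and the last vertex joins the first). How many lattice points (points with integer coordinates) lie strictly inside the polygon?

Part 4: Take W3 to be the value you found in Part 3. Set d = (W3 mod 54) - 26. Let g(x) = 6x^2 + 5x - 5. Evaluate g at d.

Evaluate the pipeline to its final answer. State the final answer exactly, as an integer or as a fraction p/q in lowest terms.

2066

Part 1: squarings mod 227: 68^1=68, 68^2=84, 68^4=19, 68^8=134, 68^16=23, 68^32=75, 68^64=177, 68^128=3, 68^256=9, 68^512=81, 68^1024=205, 68^2048=30, 68^4096=219, 68^8192=64, 68^16384=10, 68^32768=100, 68^65536=12, 68^131072=144, 68^262144=79; 68^376428 = 68^4 * 68^8 * 68^32 * 68^64 * 68^512 * 68^1024 * 68^2048 * 68^4096 * 68^8192 * 68^32768 * 68^65536 * 68^262144 = 172 (mod 227); answer 172
Part 2: W1 = 172; c = 8; a(2) = -2*(17) - 3*(8) = -58; iterating: a(2)=-58, a(3)=65, a(4)=44, a(5)=-283, a(6)=434, a(7)=-19, a(8)=-1264, a(9)=2585, a(10)=-1378, a(11)=-4999, a(12)=14132, a(13)=-13267, a(14)=-15862, a(15)=71525; answer 71525
Part 3: W2 = 71525; w = 14; cross terms: (14*-4 - 23*-39)=841, (23*5 - -6*-4)=91, (-6*22 - -26*5)=-2, (-26*-39 - 14*22)=706; twice the area = |1636| = 1636; area = 818; boundary points = 1 + 1 + 1 + 1 = 4; strictly interior points = area - boundary/2 + 1 = 817; answer 817
Part 4: W3 = 817; d = -19; 6*(-19)^2 + 5*(-19)^1 - 5 = (2166) + (-95) + (-5) = 2066; answer 2066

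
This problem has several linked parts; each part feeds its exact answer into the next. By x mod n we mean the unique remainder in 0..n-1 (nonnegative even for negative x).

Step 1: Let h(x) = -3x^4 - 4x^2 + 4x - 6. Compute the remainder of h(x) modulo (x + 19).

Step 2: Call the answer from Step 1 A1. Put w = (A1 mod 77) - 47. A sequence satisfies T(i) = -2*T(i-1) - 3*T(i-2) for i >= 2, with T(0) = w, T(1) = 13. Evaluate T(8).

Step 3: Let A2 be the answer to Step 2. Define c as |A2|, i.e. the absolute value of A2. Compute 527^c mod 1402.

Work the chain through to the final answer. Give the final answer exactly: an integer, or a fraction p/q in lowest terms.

Step 1: remainder = value at the root: -3*(-19)^4 - 4*(-19)^2 + 4*(-19)^1 - 6 = (-390963) + (-1444) + (-76) + (-6) = -392489; answer -392489
Step 2: A1 = -392489; w = 10; T(2) = -2*(13) - 3*(10) = -56; iterating: T(2)=-56, T(3)=73, T(4)=22, T(5)=-263, T(6)=460, T(7)=-131, T(8)=-1118; answer -1118
Step 3: A2 = -1118; c = 1118; squarings mod 1402: 527^1=527, 527^2=133, 527^4=865, 527^8=959, 527^16=1371, 527^32=961, 527^64=1005, 527^128=585, 527^256=137, 527^512=543, 527^1024=429; 527^1118 = 527^2 * 527^4 * 527^8 * 527^16 * 527^64 * 527^1024 = 85 (mod 1402); answer 85

85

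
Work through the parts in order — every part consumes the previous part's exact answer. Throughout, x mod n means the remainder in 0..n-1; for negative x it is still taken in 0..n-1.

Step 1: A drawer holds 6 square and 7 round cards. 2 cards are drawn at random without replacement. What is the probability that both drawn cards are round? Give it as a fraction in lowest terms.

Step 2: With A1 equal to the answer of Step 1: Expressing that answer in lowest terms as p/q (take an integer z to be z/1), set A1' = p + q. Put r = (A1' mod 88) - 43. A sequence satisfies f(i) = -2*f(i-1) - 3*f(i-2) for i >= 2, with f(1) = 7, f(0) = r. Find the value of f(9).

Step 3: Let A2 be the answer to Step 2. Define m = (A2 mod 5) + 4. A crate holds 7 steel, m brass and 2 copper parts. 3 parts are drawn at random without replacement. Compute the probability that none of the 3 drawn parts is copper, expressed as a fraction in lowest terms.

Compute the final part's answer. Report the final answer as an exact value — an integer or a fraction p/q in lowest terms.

55/91

Step 1: total draws C(13,2) = 78; favorable C(7,2) = 21; P = 7/26; answer 7/26
Step 2: A1 = 7/26; threaded value p + q = 33; r = -10; f(2) = -2*(7) - 3*(-10) = 16; iterating: f(2)=16, f(3)=-53, f(4)=58, f(5)=43, f(6)=-260, f(7)=391, f(8)=-2, f(9)=-1169; answer -1169
Step 3: A2 = -1169; m = 5; total draws C(14,3) = 364; favorable C(12,3) = 220; P = 55/91; answer 55/91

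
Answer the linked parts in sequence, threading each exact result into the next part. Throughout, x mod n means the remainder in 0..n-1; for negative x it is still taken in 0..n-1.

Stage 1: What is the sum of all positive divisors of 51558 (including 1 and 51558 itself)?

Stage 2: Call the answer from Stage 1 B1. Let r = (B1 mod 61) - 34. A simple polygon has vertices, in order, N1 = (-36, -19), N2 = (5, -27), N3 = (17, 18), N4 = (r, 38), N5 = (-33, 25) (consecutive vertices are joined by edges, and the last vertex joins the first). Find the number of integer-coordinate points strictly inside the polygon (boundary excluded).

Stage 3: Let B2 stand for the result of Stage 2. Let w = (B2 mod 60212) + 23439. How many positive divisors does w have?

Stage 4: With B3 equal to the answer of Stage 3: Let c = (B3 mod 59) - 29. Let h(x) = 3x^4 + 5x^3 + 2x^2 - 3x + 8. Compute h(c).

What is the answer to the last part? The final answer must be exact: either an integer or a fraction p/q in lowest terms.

Stage 1: 51558 = 2 * 3 * 13 * 661; sigma = (1 + 2) * (1 + 3) * (1 + 13) * (1 + 661) = 3 * 4 * 14 * 662 = 111216; answer 111216
Stage 2: B1 = 111216; r = -21; cross terms: (-36*-27 - 5*-19)=1067, (5*18 - 17*-27)=549, (17*38 - -21*18)=1024, (-21*25 - -33*38)=729, (-33*-19 - -36*25)=1527; twice the area = |4896| = 4896; area = 2448; boundary points = 1 + 3 + 2 + 1 + 1 = 8; strictly interior points = area - boundary/2 + 1 = 2445; answer 2445
Stage 3: B2 = 2445; w = 25884; 25884 = 2^2 * 3^2 * 719; number of divisors = (2+1) * (2+1) * (1+1) = 18; answer 18
Stage 4: B3 = 18; c = -11; 3*(-11)^4 + 5*(-11)^3 + 2*(-11)^2 - 3*(-11)^1 + 8 = (43923) + (-6655) + (242) + (33) + (8) = 37551; answer 37551

37551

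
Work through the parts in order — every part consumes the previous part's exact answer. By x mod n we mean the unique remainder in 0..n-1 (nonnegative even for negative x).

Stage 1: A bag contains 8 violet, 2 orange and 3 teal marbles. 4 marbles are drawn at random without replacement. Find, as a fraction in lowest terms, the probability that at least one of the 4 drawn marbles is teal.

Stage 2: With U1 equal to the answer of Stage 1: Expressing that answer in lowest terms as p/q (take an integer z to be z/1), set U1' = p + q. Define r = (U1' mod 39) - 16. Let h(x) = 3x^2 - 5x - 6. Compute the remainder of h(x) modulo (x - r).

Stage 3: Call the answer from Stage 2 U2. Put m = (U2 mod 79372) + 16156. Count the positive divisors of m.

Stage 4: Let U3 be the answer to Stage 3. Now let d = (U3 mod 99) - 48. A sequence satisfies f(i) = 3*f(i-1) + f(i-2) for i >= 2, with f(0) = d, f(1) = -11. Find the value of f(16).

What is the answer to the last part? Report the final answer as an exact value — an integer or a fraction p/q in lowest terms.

-1217688123

Stage 1: total draws C(13,4) = 715; complement C(10,4) = 210; favorable 715 - 210 = 505; P = 101/143; answer 101/143
Stage 2: U1 = 101/143; threaded value p + q = 244; r = -6; remainder = value at the root: 3*(-6)^2 - 5*(-6)^1 - 6 = (108) + (30) + (-6) = 132; answer 132
Stage 3: U2 = 132; m = 16288; 16288 = 2^5 * 509; number of divisors = (5+1) * (1+1) = 12; answer 12
Stage 4: U3 = 12; d = -36; f(2) = 3*(-11) + 1*(-36) = -69; iterating: f(2)=-69, f(3)=-218, f(4)=-723, f(5)=-2387, f(6)=-7884, f(7)=-26039, f(8)=-86001, f(9)=-284042, f(10)=-938127, f(11)=-3098423, f(12)=-10233396, f(13)=-33798611, f(14)=-111629229, f(15)=-368686298, f(16)=-1217688123; answer -1217688123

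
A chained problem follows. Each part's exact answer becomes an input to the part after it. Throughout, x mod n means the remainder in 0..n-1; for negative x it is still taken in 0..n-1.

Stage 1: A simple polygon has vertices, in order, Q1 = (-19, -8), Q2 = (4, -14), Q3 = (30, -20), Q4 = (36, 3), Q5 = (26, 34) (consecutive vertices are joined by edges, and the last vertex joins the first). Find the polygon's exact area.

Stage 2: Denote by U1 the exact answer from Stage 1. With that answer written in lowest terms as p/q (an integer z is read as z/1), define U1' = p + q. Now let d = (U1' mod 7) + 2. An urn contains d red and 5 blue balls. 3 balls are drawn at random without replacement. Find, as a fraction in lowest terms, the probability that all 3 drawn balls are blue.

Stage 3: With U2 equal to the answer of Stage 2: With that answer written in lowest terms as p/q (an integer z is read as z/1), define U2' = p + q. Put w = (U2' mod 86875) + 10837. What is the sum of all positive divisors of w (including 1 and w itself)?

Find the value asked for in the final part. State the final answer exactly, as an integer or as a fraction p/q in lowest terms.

30576

Stage 1: cross terms: (-19*-14 - 4*-8)=298, (4*-20 - 30*-14)=340, (30*3 - 36*-20)=810, (36*34 - 26*3)=1146, (26*-8 - -19*34)=438; twice the area = |3032| = 3032; area = 1516; answer 1516
Stage 2: U1 = 1516; threaded value p + q = 1517; d = 7; total draws C(12,3) = 220; favorable C(5,3) = 10; P = 1/22; answer 1/22
Stage 3: U2 = 1/22; threaded value p + q = 23; w = 10860; 10860 = 2^2 * 3 * 5 * 181; sigma = (1 + 2 + 4) * (1 + 3) * (1 + 5) * (1 + 181) = 7 * 4 * 6 * 182 = 30576; answer 30576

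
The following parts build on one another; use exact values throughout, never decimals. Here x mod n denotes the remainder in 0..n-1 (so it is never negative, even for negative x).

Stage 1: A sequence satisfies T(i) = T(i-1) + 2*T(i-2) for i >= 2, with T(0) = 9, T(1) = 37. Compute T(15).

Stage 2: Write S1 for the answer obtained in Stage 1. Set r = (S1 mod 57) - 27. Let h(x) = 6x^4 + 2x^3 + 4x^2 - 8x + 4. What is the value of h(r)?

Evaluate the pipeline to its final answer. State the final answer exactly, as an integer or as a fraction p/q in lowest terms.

Stage 1: T(2) = 1*(37) + 2*(9) = 55; iterating: T(2)=55, T(3)=129, T(4)=239, T(5)=497, T(6)=975, T(7)=1969, T(8)=3919, T(9)=7857, T(10)=15695, T(11)=31409, T(12)=62799, T(13)=125617, T(14)=251215, T(15)=502449; answer 502449
Stage 2: S1 = 502449; r = 24; 6*(24)^4 + 2*(24)^3 + 4*(24)^2 - 8*(24)^1 + 4 = (1990656) + (27648) + (2304) + (-192) + (4) = 2020420; answer 2020420

2020420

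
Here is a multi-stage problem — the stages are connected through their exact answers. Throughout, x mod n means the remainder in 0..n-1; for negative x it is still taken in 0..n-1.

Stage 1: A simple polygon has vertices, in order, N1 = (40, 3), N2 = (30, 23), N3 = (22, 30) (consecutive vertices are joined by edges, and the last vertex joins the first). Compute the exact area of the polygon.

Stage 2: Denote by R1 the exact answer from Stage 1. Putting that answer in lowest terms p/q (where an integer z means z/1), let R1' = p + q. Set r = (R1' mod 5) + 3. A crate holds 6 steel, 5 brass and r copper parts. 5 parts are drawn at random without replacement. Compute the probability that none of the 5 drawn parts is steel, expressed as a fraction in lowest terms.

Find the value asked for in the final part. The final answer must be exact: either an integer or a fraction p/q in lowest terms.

Stage 1: cross terms: (40*23 - 30*3)=830, (30*30 - 22*23)=394, (22*3 - 40*30)=-1134; twice the area = |90| = 90; area = 45; answer 45
Stage 2: R1 = 45; threaded value p + q = 46; r = 4; total draws C(15,5) = 3003; favorable C(9,5) = 126; P = 6/143; answer 6/143

6/143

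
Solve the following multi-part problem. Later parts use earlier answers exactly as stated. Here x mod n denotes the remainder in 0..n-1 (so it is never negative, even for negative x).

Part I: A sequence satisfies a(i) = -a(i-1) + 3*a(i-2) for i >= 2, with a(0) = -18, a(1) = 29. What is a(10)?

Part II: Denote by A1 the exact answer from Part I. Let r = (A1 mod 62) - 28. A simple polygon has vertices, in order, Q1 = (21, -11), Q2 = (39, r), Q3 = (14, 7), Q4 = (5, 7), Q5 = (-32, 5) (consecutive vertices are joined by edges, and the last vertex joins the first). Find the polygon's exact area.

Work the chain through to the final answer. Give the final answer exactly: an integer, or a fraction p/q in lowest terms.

Part I: a(2) = -1*(29) + 3*(-18) = -83; iterating: a(2)=-83, a(3)=170, a(4)=-419, a(5)=929, a(6)=-2186, a(7)=4973, a(8)=-11531, a(9)=26450, a(10)=-61043; answer -61043
Part II: A1 = -61043; r = -1; cross terms: (21*-1 - 39*-11)=408, (39*7 - 14*-1)=287, (14*7 - 5*7)=63, (5*5 - -32*7)=249, (-32*-11 - 21*5)=247; twice the area = |1254| = 1254; area = 627; answer 627

627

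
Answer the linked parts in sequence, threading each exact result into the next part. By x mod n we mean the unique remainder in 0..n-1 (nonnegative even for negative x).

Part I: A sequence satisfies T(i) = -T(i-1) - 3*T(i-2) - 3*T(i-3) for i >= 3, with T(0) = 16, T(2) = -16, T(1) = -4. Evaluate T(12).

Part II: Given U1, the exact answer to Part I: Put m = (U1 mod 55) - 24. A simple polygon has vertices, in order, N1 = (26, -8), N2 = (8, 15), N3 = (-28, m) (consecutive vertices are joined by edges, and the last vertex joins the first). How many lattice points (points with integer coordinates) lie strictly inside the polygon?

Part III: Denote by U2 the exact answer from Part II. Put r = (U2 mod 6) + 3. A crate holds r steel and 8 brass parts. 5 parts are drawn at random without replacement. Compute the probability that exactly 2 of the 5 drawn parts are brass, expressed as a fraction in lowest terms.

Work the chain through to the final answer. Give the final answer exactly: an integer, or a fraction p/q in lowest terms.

2/33

Part I: T(3) = -1*(-16) - 3*(-4) - 3*(16) = -20; iterating: T(3)=-20, T(4)=80, T(5)=28, T(6)=-208, T(7)=-116, T(8)=656, T(9)=316, T(10)=-1936, T(11)=-980, T(12)=5840; answer 5840
Part II: U1 = 5840; m = -14; cross terms: (26*15 - 8*-8)=454, (8*-14 - -28*15)=308, (-28*-8 - 26*-14)=588; twice the area = |1350| = 1350; area = 675; boundary points = 1 + 1 + 6 = 8; strictly interior points = area - boundary/2 + 1 = 672; answer 672
Part III: U2 = 672; r = 3; total draws C(11,5) = 462; favorable C(8,2)*C(3,3) = 28; P = 2/33; answer 2/33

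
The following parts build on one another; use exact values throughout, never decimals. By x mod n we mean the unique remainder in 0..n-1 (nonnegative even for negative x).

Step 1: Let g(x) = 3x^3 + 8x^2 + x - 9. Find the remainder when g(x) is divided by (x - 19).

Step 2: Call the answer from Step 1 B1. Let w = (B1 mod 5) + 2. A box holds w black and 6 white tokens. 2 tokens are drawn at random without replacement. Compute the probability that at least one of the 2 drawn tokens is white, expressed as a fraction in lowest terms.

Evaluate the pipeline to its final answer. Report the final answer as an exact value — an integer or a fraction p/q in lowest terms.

27/28

Step 1: remainder = value at the root: 3*(19)^3 + 8*(19)^2 + 1*(19)^1 - 9 = (20577) + (2888) + (19) + (-9) = 23475; answer 23475
Step 2: B1 = 23475; w = 2; total draws C(8,2) = 28; complement C(2,2) = 1; favorable 28 - 1 = 27; P = 27/28; answer 27/28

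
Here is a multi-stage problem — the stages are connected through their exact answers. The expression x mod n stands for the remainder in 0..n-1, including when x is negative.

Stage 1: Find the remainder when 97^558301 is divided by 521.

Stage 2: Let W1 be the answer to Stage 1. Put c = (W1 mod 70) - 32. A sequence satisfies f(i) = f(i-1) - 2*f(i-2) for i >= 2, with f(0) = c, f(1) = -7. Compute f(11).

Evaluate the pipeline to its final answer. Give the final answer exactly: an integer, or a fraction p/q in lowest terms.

Stage 1: squarings mod 521: 97^1=97, 97^2=31, 97^4=440, 97^8=309, 97^16=138, 97^32=288, 97^64=105, 97^128=84, 97^256=283, 97^512=376, 97^1024=185, 97^2048=360, 97^4096=392, 97^8192=490, 97^16384=440, 97^32768=309, 97^65536=138, 97^131072=288, 97^262144=105, 97^524288=84; 97^558301 = 97^1 * 97^4 * 97^8 * 97^16 * 97^64 * 97^128 * 97^1024 * 97^32768 * 97^524288 = 393 (mod 521); answer 393
Stage 2: W1 = 393; c = 11; f(2) = 1*(-7) - 2*(11) = -29; iterating: f(2)=-29, f(3)=-15, f(4)=43, f(5)=73, f(6)=-13, f(7)=-159, f(8)=-133, f(9)=185, f(10)=451, f(11)=81; answer 81

81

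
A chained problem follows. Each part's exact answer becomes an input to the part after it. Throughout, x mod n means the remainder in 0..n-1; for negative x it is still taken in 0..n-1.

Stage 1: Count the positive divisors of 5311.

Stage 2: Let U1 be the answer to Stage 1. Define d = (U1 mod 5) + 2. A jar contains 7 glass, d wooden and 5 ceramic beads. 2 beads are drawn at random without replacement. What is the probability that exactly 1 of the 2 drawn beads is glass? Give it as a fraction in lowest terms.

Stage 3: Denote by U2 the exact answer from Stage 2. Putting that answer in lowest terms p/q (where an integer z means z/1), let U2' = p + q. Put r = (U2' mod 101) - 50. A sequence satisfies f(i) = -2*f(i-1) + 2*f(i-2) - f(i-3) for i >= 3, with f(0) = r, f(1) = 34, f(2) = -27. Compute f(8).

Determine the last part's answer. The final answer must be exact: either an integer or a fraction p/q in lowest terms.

Stage 1: 5311 = 47 * 113; number of divisors = (1+1) * (1+1) = 4; answer 4
Stage 2: U1 = 4; d = 6; total draws C(18,2) = 153; favorable C(7,1)*C(11,1) = 77; P = 77/153; answer 77/153
Stage 3: U2 = 77/153; threaded value p + q = 230; r = -22; f(3) = -2*(-27) + 2*(34) - 1*(-22) = 144; iterating: f(3)=144, f(4)=-376, f(5)=1067, f(6)=-3030, f(7)=8570, f(8)=-24267; answer -24267

-24267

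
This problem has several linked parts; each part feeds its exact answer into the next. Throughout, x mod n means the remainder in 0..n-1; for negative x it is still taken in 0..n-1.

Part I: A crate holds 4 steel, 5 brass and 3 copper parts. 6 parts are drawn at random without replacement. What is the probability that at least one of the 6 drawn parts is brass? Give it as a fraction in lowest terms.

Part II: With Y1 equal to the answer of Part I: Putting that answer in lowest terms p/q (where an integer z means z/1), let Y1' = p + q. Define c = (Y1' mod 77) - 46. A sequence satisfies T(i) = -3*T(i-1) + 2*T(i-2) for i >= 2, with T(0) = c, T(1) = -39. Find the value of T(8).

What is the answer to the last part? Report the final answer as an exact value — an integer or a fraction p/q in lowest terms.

195517

Part I: total draws C(12,6) = 924; complement C(7,6) = 7; favorable 924 - 7 = 917; P = 131/132; answer 131/132
Part II: Y1 = 131/132; threaded value p + q = 263; c = -14; T(2) = -3*(-39) + 2*(-14) = 89; iterating: T(2)=89, T(3)=-345, T(4)=1213, T(5)=-4329, T(6)=15413, T(7)=-54897, T(8)=195517; answer 195517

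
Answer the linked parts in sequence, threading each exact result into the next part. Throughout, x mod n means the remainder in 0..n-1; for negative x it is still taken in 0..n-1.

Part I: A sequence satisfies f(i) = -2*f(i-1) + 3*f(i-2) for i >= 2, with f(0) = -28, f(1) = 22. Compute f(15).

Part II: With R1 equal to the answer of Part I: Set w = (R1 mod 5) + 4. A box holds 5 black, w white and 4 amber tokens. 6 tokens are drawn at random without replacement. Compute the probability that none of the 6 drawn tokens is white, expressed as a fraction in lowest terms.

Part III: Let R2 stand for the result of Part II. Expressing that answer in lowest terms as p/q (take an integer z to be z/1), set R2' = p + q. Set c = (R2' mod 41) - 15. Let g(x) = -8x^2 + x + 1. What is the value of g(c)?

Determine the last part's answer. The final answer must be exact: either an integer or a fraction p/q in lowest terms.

Part I: f(2) = -2*(22) + 3*(-28) = -128; iterating: f(2)=-128, f(3)=322, f(4)=-1028, f(5)=3022, f(6)=-9128, f(7)=27322, f(8)=-82028, f(9)=246022, f(10)=-738128, f(11)=2214322, f(12)=-6643028, f(13)=19929022, f(14)=-59787128, f(15)=179361322; answer 179361322
Part II: R1 = 179361322; w = 6; total draws C(15,6) = 5005; favorable C(9,6) = 84; P = 12/715; answer 12/715
Part III: R2 = 12/715; threaded value p + q = 727; c = 15; -8*(15)^2 + 1*(15)^1 + 1 = (-1800) + (15) + (1) = -1784; answer -1784

-1784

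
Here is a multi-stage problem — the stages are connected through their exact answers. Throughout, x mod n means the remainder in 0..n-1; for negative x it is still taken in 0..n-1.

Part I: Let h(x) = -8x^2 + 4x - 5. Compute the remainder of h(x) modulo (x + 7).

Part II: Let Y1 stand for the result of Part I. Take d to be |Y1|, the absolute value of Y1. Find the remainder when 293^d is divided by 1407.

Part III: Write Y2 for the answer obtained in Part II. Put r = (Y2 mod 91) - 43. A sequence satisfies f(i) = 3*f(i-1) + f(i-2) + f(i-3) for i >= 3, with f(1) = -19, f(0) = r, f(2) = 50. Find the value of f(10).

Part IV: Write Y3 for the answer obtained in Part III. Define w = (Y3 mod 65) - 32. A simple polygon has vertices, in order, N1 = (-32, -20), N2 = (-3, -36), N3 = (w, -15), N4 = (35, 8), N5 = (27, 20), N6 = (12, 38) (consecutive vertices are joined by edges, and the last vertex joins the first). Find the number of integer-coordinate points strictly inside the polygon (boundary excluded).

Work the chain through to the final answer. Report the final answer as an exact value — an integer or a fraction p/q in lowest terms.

Part I: remainder = value at the root: -8*(-7)^2 + 4*(-7)^1 - 5 = (-392) + (-28) + (-5) = -425; answer -425
Part II: Y1 = -425; d = 425; squarings mod 1407: 293^1=293, 293^2=22, 293^4=484, 293^8=694, 293^16=442, 293^32=1198, 293^64=64, 293^128=1282, 293^256=148; 293^425 = 293^1 * 293^8 * 293^32 * 293^128 * 293^256 = 545 (mod 1407); answer 545
Part III: Y2 = 545; r = 47; f(3) = 3*(50) + 1*(-19) + 1*(47) = 178; iterating: f(3)=178, f(4)=565, f(5)=1923, f(6)=6512, f(7)=22024, f(8)=74507, f(9)=252057, f(10)=852702; answer 852702
Part IV: Y3 = 852702; w = 0; cross terms: (-32*-36 - -3*-20)=1092, (-3*-15 - 0*-36)=45, (0*8 - 35*-15)=525, (35*20 - 27*8)=484, (27*38 - 12*20)=786, (12*-20 - -32*38)=976; twice the area = |3908| = 3908; area = 1954; boundary points = 1 + 3 + 1 + 4 + 3 + 2 = 14; strictly interior points = area - boundary/2 + 1 = 1948; answer 1948

1948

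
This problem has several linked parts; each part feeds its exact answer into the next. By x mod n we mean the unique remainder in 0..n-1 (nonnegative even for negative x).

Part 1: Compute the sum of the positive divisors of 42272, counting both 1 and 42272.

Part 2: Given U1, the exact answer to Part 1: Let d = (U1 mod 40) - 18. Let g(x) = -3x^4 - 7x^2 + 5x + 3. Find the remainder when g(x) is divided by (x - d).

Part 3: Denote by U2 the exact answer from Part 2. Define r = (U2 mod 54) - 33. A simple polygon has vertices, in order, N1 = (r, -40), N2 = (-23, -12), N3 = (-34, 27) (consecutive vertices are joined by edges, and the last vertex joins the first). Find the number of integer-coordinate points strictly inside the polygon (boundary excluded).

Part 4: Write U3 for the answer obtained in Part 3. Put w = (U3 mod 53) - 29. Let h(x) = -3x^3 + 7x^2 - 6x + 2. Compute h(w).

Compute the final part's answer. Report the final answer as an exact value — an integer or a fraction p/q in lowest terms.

57618

Part 1: 42272 = 2^5 * 1321; sigma = (1 + 2 + 4 + 8 + 16 + 32) * (1 + 1321) = 63 * 1322 = 83286; answer 83286
Part 2: U1 = 83286; d = -12; remainder = value at the root: -3*(-12)^4 - 7*(-12)^2 + 5*(-12)^1 + 3 = (-62208) + (-1008) + (-60) + (3) = -63273; answer -63273
Part 3: U2 = -63273; r = -18; cross terms: (-18*-12 - -23*-40)=-704, (-23*27 - -34*-12)=-1029, (-34*-40 - -18*27)=1846; twice the area = |113| = 113; area = 113/2; boundary points = 1 + 1 + 1 = 3; strictly interior points = area - boundary/2 + 1 = 56; answer 56
Part 4: U3 = 56; w = -26; -3*(-26)^3 + 7*(-26)^2 - 6*(-26)^1 + 2 = (52728) + (4732) + (156) + (2) = 57618; answer 57618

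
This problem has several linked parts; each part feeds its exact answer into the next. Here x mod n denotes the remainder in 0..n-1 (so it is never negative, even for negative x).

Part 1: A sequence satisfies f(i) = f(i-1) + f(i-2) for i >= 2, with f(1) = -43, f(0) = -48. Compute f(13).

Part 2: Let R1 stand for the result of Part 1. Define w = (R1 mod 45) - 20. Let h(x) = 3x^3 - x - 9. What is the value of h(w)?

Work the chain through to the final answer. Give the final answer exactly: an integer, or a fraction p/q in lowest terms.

Part 1: f(2) = 1*(-43) + 1*(-48) = -91; iterating: f(2)=-91, f(3)=-134, f(4)=-225, f(5)=-359, f(6)=-584, f(7)=-943, f(8)=-1527, f(9)=-2470, f(10)=-3997, f(11)=-6467, f(12)=-10464, f(13)=-16931; answer -16931
Part 2: R1 = -16931; w = 14; 3*(14)^3 - 1*(14)^1 - 9 = (8232) + (-14) + (-9) = 8209; answer 8209

8209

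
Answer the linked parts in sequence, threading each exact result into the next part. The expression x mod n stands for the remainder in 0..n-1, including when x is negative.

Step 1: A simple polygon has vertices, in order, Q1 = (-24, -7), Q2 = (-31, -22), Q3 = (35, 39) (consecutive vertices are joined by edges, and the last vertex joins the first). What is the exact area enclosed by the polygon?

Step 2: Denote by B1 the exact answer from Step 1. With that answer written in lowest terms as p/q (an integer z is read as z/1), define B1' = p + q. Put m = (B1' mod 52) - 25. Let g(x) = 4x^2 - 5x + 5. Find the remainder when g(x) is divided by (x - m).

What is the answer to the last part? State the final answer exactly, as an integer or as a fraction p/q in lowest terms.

1505

Step 1: cross terms: (-24*-22 - -31*-7)=311, (-31*39 - 35*-22)=-439, (35*-7 - -24*39)=691; twice the area = |563| = 563; area = 563/2; answer 563/2
Step 2: B1 = 563/2; threaded value p + q = 565; m = 20; remainder = value at the root: 4*(20)^2 - 5*(20)^1 + 5 = (1600) + (-100) + (5) = 1505; answer 1505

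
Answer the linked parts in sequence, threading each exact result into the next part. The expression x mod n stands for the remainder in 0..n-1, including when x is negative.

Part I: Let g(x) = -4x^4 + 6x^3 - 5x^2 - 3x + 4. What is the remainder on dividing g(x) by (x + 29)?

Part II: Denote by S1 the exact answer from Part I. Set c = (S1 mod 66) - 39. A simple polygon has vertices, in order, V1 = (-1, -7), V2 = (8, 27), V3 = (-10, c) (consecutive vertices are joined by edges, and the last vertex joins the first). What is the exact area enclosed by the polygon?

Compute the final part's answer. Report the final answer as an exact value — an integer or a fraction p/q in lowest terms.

297

Part I: remainder = value at the root: -4*(-29)^4 + 6*(-29)^3 - 5*(-29)^2 - 3*(-29)^1 + 4 = (-2829124) + (-146334) + (-4205) + (87) + (4) = -2979572; answer -2979572
Part II: S1 = -2979572; c = 25; cross terms: (-1*27 - 8*-7)=29, (8*25 - -10*27)=470, (-10*-7 - -1*25)=95; twice the area = |594| = 594; area = 297; answer 297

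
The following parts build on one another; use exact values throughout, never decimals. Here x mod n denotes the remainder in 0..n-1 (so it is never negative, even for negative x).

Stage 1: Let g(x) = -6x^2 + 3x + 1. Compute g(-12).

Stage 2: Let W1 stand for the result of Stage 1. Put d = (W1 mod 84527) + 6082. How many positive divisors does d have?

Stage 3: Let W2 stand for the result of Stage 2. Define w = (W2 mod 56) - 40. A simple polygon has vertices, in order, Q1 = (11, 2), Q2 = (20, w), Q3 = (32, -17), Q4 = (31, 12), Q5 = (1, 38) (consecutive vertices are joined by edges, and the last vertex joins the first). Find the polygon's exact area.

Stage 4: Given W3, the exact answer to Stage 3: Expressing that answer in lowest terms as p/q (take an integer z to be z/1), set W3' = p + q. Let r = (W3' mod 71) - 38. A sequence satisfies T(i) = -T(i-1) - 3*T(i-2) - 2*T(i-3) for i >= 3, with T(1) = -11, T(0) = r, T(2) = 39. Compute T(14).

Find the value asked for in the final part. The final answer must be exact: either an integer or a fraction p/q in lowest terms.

8959

Stage 1: -6*(-12)^2 + 3*(-12)^1 + 1 = (-864) + (-36) + (1) = -899; answer -899
Stage 2: W1 = -899; d = 89710; 89710 = 2 * 5 * 8971; number of divisors = (1+1) * (1+1) * (1+1) = 8; answer 8
Stage 3: W2 = 8; w = -32; cross terms: (11*-32 - 20*2)=-392, (20*-17 - 32*-32)=684, (32*12 - 31*-17)=911, (31*38 - 1*12)=1166, (1*2 - 11*38)=-416; twice the area = |1953| = 1953; area = 1953/2; answer 1953/2
Stage 4: W3 = 1953/2; threaded value p + q = 1955; r = 0; T(3) = -1*(39) - 3*(-11) - 2*(0) = -6; iterating: T(3)=-6, T(4)=-89, T(5)=29, T(6)=250, T(7)=-159, T(8)=-649, T(9)=626, T(10)=1639, T(11)=-2219, T(12)=-3950, T(13)=7329, T(14)=8959; answer 8959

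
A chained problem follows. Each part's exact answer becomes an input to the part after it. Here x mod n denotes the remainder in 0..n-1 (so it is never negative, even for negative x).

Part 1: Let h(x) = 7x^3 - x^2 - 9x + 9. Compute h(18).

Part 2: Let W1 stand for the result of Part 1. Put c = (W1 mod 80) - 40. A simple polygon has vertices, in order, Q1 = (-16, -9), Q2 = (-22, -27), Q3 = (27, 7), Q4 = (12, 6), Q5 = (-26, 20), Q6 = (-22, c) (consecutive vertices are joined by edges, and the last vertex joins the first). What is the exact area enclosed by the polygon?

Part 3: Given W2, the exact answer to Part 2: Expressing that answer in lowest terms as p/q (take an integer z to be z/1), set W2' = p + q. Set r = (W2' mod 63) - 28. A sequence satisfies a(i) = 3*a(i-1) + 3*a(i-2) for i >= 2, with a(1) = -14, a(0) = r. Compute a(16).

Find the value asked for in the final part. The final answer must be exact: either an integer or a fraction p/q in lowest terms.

Part 1: 7*(18)^3 - 1*(18)^2 - 9*(18)^1 + 9 = (40824) + (-324) + (-162) + (9) = 40347; answer 40347
Part 2: W1 = 40347; c = -13; cross terms: (-16*-27 - -22*-9)=234, (-22*7 - 27*-27)=575, (27*6 - 12*7)=78, (12*20 - -26*6)=396, (-26*-13 - -22*20)=778, (-22*-9 - -16*-13)=-10; twice the area = |2051| = 2051; area = 2051/2; answer 2051/2
Part 3: W2 = 2051/2; threaded value p + q = 2053; r = 9; a(2) = 3*(-14) + 3*(9) = -15; iterating: a(2)=-15, a(3)=-87, a(4)=-306, a(5)=-1179, a(6)=-4455, a(7)=-16902, a(8)=-64071, a(9)=-242919, a(10)=-920970, a(11)=-3491667, a(12)=-13237911, a(13)=-50188734, a(14)=-190279935, a(15)=-721406007, a(16)=-2735057826; answer -2735057826

-2735057826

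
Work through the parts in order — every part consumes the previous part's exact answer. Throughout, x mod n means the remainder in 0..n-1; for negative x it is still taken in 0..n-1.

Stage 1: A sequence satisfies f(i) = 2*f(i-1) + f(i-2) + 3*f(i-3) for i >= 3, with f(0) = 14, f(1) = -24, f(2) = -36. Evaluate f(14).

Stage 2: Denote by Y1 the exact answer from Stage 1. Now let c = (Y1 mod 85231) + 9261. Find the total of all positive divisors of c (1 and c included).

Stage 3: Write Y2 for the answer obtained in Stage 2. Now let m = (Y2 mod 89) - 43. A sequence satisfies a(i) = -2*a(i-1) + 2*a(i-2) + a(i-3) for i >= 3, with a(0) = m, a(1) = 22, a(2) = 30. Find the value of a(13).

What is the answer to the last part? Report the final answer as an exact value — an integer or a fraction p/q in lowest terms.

-153050

Stage 1: f(3) = 2*(-36) + 1*(-24) + 3*(14) = -54; iterating: f(3)=-54, f(4)=-216, f(5)=-594, f(6)=-1566, f(7)=-4374, f(8)=-12096, f(9)=-33264, f(10)=-91746, f(11)=-253044, f(12)=-697626, f(13)=-1923534, f(14)=-5303826; answer -5303826
Stage 2: Y1 = -5303826; c = 74988; 74988 = 2^2 * 3^2 * 2083; sigma = (1 + 2 + 4) * (1 + 3 + 9) * (1 + 2083) = 7 * 13 * 2084 = 189644; answer 189644
Stage 3: Y2 = 189644; m = 31; a(3) = -2*(30) + 2*(22) + 1*(31) = 15; iterating: a(3)=15, a(4)=52, a(5)=-44, a(6)=207, a(7)=-450, a(8)=1270, a(9)=-3233, a(10)=8556, a(11)=-22308, a(12)=58495, a(13)=-153050; answer -153050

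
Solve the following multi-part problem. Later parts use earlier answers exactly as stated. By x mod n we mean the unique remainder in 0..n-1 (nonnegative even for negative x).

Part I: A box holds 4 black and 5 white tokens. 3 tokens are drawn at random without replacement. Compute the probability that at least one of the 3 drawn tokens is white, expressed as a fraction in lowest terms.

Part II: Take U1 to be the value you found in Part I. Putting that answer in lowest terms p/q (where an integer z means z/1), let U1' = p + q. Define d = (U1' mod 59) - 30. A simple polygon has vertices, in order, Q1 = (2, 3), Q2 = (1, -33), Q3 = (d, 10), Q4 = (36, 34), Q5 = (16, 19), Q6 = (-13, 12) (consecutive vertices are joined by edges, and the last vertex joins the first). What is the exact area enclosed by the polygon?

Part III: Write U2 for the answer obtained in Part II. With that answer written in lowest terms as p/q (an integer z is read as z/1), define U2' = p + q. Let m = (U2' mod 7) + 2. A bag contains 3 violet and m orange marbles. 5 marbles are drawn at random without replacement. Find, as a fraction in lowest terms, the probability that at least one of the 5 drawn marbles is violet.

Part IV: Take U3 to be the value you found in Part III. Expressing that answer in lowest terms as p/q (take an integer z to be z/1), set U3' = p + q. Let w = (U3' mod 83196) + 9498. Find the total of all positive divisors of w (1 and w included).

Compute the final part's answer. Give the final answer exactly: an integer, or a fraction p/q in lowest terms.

9522

Part I: total draws C(9,3) = 84; complement C(4,3) = 4; favorable 84 - 4 = 80; P = 20/21; answer 20/21
Part II: U1 = 20/21; threaded value p + q = 41; d = 11; cross terms: (2*-33 - 1*3)=-69, (1*10 - 11*-33)=373, (11*34 - 36*10)=14, (36*19 - 16*34)=140, (16*12 - -13*19)=439, (-13*3 - 2*12)=-63; twice the area = |834| = 834; area = 417; answer 417
Part III: U2 = 417; threaded value p + q = 418; m = 7; total draws C(10,5) = 252; complement C(7,5) = 21; favorable 252 - 21 = 231; P = 11/12; answer 11/12
Part IV: U3 = 11/12; threaded value p + q = 23; w = 9521; 9521 is prime, so its only divisors are 1 and 9521; sigma = 1 + 9521 = 9522; answer 9522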